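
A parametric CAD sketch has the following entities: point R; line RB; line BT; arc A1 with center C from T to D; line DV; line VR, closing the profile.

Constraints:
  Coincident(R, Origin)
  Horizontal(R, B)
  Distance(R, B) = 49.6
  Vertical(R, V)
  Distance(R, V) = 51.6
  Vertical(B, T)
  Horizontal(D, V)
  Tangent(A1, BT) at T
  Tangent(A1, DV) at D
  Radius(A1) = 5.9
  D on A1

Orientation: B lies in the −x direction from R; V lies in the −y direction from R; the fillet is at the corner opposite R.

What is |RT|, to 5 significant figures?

67.444

R is at the origin; RB is horizontal with |RB| = 49.6 and B on the −x side, so B = (-49.600, 0.0000). R and V share the same x with |RV| = 51.6 and V on the −y side, so V = (0.0000, -51.600). The virtual corner opposite R is at (-49.600, -51.600). The tangent condition forces CT to be normal to BT and tangency of A1 to DV means the radius CD is perpendicular to DV, with radius 5.9, so the center C sits 5.9 in from both sides at C = (-43.700, -45.700). That places the tangent points at T = (-49.600, -45.700) on BT and D = (-43.700, -51.600) on DV. Then |RT| = |T − R| = 67.444.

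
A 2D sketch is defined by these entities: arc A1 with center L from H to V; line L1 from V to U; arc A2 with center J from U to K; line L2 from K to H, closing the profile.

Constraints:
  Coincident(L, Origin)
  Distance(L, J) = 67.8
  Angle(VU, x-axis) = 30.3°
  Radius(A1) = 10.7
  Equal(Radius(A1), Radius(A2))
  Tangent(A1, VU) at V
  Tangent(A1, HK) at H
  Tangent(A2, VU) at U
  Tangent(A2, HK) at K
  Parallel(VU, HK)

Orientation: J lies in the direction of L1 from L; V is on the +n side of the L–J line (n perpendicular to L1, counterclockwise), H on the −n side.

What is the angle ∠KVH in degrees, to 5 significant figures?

72.483°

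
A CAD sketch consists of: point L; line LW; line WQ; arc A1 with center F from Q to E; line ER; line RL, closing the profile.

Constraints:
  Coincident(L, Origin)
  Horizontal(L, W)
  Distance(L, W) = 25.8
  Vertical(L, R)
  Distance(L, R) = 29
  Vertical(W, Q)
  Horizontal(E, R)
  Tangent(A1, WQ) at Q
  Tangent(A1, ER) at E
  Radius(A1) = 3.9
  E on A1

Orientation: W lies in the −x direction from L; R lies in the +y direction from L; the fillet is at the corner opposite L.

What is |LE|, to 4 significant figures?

36.34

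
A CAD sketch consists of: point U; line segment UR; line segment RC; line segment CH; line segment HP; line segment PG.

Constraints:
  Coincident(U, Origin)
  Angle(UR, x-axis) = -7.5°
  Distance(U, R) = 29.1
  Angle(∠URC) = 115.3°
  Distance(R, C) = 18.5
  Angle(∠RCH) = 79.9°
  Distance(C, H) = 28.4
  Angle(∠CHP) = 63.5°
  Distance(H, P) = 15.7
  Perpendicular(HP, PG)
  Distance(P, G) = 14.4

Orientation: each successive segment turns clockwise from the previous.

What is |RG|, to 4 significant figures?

11.82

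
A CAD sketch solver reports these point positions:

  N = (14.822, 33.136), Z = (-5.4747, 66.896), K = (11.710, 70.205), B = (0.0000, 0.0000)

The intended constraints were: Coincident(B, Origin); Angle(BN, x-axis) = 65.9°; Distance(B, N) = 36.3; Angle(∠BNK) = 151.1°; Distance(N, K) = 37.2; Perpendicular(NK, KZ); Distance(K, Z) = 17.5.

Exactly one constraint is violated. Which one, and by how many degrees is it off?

Perpendicular(NK, KZ) — off by 6.10°.

B = (0.00, 0.00) ✓; BN at 65.90° ✓; |BN| = 36.30 ✓; ∠BNK = 151.1° ✓; |NK| = 37.20 ✓; ∠(NK, KZ) = 96.10° ✗; |KZ| = 17.50 ✓.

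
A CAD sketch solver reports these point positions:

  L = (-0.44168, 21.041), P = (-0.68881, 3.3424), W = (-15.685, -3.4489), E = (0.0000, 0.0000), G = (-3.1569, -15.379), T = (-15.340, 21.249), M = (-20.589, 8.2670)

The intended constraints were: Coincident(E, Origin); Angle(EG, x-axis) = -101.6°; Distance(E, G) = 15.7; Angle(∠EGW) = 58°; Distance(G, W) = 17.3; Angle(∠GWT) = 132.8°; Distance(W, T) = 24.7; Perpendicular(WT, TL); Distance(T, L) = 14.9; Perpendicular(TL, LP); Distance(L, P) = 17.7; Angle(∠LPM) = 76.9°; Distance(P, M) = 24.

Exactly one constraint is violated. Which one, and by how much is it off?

Distance(P, M) = 24 — off by 3.50.

E = (0.00, 0.00) ✓; EG at -101.6° ✓; |EG| = 15.70 ✓; ∠EGW = 58.00° ✓; |GW| = 17.30 ✓; ∠GWT = 132.8° ✓; |WT| = 24.70 ✓; ∠(WT, TL) = 90.00° ✓; |TL| = 14.90 ✓; ∠(TL, LP) = 90.00° ✓; |LP| = 17.70 ✓; ∠LPM = 76.90° ✓; |PM| = 20.50 ✗.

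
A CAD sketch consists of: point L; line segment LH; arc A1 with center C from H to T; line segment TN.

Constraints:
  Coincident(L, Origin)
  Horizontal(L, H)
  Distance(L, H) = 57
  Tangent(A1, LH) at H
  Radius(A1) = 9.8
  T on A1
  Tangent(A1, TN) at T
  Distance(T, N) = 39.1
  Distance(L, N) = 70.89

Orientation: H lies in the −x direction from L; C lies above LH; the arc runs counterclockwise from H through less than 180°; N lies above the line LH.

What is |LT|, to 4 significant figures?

48.42

Checks: ∠(CH, HL) = 90.00° ✓; |CT| = 9.800 ✓; ∠(CT, TN) = 90.00° ✓; |TN| = 39.10 ✓; |LN| = 70.89 ✓.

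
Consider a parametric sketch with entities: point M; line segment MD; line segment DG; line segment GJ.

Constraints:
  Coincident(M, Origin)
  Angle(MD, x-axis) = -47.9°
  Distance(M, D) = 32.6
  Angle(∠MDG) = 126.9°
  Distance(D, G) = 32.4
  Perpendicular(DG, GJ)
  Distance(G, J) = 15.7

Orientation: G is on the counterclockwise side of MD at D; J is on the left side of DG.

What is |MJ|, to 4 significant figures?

53.00

M is at the origin; MD runs at -47.9° with length 32.6, so D = 32.6·(cos -47.9°, sin -47.9°) = (21.86, -24.19). ∠MDG = 126.9°, so DG runs at -47.9° + (180° − 126.9°) = 5.200° from the x-axis; with |DG| = 32.4, G = D + 32.4·(cos 5.200°, sin 5.200°) = (54.12, -21.25). DG ⟂ GJ; with |GJ| = 15.7 on the left of DG, J = G + 15.7·(-0.09063, 0.9959) = (52.70, -5.617). Then |MJ| = |J − M| = 53.00.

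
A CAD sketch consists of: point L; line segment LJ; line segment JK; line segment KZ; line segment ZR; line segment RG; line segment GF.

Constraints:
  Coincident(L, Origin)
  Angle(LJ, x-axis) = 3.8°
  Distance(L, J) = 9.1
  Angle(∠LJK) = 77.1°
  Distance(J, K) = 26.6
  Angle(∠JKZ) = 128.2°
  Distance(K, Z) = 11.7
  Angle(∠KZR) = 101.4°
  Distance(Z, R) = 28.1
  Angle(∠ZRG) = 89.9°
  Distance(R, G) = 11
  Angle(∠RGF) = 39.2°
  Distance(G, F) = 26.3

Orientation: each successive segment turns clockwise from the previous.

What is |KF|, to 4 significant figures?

25.03

L is at the origin; LJ runs at 3.8° with length 9.1, so J = (9.080, 0.6031). ∠LJK = 77.1° gives JK at -99.10° from the x-axis; with |JK| = 26.6, K = (4.873, -25.66). ∠JKZ = 128.2° gives KZ at -150.9° from the x-axis; with |KZ| = 11.7, Z = (-5.350, -31.35). ∠KZR = 101.4° gives ZR at 130.5° from the x-axis; with |ZR| = 28.1, R = (-23.60, -9.985). ∠ZRG = 89.9° gives RG at 40.40° from the x-axis; with |RG| = 11.0, G = (-15.22, -2.856). ∠RGF = 39.2° gives GF at -100.4° from the x-axis; with |GF| = 26.3, F = (-19.97, -28.72). Then |KF| = |F − K| = 25.03.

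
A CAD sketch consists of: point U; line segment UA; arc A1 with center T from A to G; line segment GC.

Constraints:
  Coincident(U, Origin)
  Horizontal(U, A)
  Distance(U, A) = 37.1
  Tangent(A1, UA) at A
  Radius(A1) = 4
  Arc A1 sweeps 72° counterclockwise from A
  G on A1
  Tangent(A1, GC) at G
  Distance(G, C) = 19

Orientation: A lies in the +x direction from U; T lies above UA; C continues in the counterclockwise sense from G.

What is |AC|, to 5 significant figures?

22.971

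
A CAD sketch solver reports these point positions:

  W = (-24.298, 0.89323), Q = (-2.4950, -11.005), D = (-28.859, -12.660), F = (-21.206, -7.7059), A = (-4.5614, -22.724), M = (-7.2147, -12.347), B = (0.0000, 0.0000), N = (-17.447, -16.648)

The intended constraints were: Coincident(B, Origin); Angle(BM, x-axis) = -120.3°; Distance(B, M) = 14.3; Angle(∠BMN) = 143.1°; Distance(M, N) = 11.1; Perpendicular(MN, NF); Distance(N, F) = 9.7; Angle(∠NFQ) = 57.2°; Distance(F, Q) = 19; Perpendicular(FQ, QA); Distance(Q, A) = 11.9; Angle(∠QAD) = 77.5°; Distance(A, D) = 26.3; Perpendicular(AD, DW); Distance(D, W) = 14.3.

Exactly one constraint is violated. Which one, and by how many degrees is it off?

Perpendicular(AD, DW) — off by 3.90°.

B = (0.00, 0.00) ✓; BM at -120.3° ✓; |BM| = 14.30 ✓; ∠BMN = 143.1° ✓; |MN| = 11.10 ✓; ∠(MN, NF) = 90.00° ✓; |NF| = 9.700 ✓; ∠NFQ = 57.20° ✓; |FQ| = 19.00 ✓; ∠(FQ, QA) = 90.00° ✓; |QA| = 11.90 ✓; ∠QAD = 77.50° ✓; |AD| = 26.30 ✓; ∠(AD, DW) = 86.10° ✗; |DW| = 14.30 ✓.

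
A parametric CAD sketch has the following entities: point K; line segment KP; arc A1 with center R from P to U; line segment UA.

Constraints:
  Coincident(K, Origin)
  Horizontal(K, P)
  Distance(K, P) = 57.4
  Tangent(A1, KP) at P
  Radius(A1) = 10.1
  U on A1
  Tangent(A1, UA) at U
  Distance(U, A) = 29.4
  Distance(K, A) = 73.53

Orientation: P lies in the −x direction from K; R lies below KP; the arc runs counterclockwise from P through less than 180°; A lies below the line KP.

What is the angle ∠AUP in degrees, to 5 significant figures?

128.90°

K is at the origin; KP is horizontal with |KP| = 57.4 and P on the −x side, so P = (-57.400, 0.0000). Since A1 is tangent to KP there, RP ⟂ KP, so R = P + (0, -10.1) = (-57.400, -10.100). Since RU ⟂ UA (tangency), |RA| = √(10.1² + 29.4²) = 31.086 regardless of where U sits on A1. So A lies on both circle(K, 73.53) and circle(R, 31.086); the below-KP intersection is A = (-61.058, -40.971). U is the foot of the tangent from A: U = (-67.272, -12.235).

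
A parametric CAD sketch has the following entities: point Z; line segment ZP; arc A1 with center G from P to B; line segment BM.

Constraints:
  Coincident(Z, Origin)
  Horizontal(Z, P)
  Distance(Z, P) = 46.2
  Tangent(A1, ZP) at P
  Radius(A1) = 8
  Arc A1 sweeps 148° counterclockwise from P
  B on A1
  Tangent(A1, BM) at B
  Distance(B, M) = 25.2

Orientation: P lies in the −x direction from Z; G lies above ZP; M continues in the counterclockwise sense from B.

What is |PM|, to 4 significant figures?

32.94

Z is at the origin; ZP is horizontal with |ZP| = 46.2 and P on the −x side, so P = (-46.20, 0.000). Tangency of A1 to ZP means the radius GP is perpendicular to ZP, so G = P + (0, 8) = (-46.20, 8.000). On A1, P sits at bearing -90° from G; a 148° counterclockwise sweep puts B at bearing 58°, so B = G + 8.0·(cos 58°, sin 58°) = (-41.96, 14.78). The tangent condition forces GB to be normal to BM, so BM runs along (−sin 58°, cos 58°); with |BM| = 25.2, M = (-63.33, 28.14). Then |PM| = |M − P| = 32.94.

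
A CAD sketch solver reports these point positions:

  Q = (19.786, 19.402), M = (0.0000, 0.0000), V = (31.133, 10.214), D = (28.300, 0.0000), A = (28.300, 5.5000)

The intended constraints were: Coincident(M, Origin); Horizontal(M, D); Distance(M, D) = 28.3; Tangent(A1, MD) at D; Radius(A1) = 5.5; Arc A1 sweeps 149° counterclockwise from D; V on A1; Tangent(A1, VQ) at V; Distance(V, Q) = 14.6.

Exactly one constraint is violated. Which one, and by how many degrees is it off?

Tangent(A1, VQ) at V — off by 7.99°.

M = (0.00, 0.00) ✓; M.y = 0.00, D.y = 0.00 ✓; |MD| = 28.30 ✓; ∠(AD, DM) = 90.00° ✓; |AD| = 5.500 ✓; bearing(A→V) − bearing(A→D) = 149.0° ✓; |AV| = 5.500 ✓; ∠(AV, VQ) = 97.99° ✗; |VQ| = 14.60 ✓.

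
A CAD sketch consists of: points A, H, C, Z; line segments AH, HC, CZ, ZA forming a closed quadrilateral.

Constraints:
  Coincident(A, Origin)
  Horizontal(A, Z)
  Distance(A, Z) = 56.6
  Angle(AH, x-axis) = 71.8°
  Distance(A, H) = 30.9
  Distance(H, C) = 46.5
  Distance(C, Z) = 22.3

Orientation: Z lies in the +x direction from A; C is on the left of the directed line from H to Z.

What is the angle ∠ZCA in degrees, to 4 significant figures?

70.71°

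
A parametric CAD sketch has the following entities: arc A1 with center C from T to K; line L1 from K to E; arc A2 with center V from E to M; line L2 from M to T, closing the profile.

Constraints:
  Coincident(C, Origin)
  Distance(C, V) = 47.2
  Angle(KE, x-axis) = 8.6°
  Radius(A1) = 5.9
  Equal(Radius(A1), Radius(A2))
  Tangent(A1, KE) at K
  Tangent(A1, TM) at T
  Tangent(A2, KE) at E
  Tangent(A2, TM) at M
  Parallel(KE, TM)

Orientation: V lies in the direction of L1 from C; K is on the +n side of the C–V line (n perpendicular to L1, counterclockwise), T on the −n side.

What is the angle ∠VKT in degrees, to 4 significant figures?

82.87°

The slot axis is L1's direction at 8.6°, so u = (cos 8.6°, sin 8.6°) = (0.9888, 0.1495) and n = (−sin 8.6°, cos 8.6°) = (-0.1495, 0.9888). C is at the origin and V lies 47.2 along u from C, so V = 47.2·u = (46.67, 7.058). Tangency of A1 to both parallel lines with radius 5.9 puts K and T at C ± 5.9·n: K = (-0.8823, 5.834), T = (0.8823, -5.834). Then cos ∠VKT = KV·KT / (|KV||KT|), giving 82.87°.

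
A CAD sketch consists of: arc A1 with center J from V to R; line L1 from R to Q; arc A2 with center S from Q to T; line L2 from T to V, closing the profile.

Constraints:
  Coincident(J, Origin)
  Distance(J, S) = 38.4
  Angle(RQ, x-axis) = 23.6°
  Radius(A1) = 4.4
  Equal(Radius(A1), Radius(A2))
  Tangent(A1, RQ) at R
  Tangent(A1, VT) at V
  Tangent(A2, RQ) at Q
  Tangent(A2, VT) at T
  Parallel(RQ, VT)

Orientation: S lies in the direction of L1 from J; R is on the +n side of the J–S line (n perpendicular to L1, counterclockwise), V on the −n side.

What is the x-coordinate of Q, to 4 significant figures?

33.43

The slot axis is L1's direction at 23.6°, so u = (cos 23.6°, sin 23.6°) = (0.9164, 0.4003) and n = (−sin 23.6°, cos 23.6°) = (-0.4003, 0.9164). J is at the origin and S lies 38.4 along u from J, so S = 38.4·u = (35.19, 15.37). Tangency of A1 to both parallel lines with radius 4.4 puts R and V at J ± 4.4·n: R = (-1.762, 4.032), V = (1.762, -4.032). Equal radii place Q and T the same way about S: Q = S + 4.4·n = (33.43, 19.41), T = S − 4.4·n = (36.95, 11.34). So Q.x = 33.43.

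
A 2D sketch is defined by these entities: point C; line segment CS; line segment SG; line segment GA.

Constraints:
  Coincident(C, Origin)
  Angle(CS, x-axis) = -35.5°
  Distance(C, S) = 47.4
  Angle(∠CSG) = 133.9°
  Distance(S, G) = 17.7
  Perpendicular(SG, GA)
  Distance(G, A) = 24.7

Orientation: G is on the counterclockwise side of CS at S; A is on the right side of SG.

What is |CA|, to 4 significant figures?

77.59

C is at the origin; CS runs at -35.5° with length 47.4, so S = 47.4·(cos -35.5°, sin -35.5°) = (38.59, -27.53). ∠CSG = 133.9°, so SG runs at -35.5° + (180° − 133.9°) = 10.60° from the x-axis; with |SG| = 17.7, G = S + 17.7·(cos 10.60°, sin 10.60°) = (55.99, -24.27). The perpendicularity gives GA at right angles to SG; with |GA| = 24.7 on the right of SG, A = G + 24.7·(0.1840, -0.9829) = (60.53, -48.55). Then |CA| = |A − C| = 77.59.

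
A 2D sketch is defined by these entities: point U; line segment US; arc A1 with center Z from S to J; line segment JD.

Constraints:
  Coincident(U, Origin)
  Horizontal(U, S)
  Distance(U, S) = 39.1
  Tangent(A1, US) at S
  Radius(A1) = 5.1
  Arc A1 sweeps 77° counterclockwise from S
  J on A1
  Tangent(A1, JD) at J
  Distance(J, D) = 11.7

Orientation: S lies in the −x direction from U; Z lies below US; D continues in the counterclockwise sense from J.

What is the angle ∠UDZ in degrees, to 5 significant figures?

35.250°

U is at the origin; U and S share the same y with |US| = 39.1 and S on the −x side, so S = (-39.100, 0.0000). A1 meets US tangentially, so ZS is at right angles to US, so Z = S + (0, -5.1) = (-39.100, -5.1000). On A1, S sits at bearing 90° from Z; a 77° counterclockwise sweep puts J at bearing 167°, so J = Z + 5.1·(cos 167°, sin 167°) = (-44.069, -3.9527). Tangency of A1 to JD means the radius ZJ is perpendicular to JD, so JD runs along (−sin 167°, cos 167°); with |JD| = 11.7, D = (-46.701, -15.353). Then cos ∠UDZ = DU·DZ / (|DU||DZ|), giving 35.250°.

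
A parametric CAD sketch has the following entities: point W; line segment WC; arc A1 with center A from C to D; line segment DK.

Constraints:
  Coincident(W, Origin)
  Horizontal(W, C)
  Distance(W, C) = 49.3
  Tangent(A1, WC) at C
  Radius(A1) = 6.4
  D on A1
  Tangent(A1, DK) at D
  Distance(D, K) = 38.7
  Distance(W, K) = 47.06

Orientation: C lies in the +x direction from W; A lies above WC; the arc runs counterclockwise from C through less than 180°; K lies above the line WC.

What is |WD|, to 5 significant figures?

54.972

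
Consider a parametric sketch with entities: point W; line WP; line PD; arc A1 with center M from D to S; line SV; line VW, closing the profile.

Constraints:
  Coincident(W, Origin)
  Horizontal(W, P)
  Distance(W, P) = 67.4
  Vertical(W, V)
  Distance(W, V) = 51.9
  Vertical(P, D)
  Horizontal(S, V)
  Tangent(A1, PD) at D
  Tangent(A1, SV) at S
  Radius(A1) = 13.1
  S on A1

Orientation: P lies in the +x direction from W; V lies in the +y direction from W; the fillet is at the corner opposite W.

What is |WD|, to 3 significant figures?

77.8

W is at the origin; W and P share the same y with |WP| = 67.4 and P on the +x side, so P = (67.4, 0.00). W and V share the same x with |WV| = 51.9 and V on the +y side, so V = (0.00, 51.9). The virtual corner opposite W is at (67.4, 51.9). A1 meets PD tangentially, so MD is at right angles to PD and tangency of A1 to SV means the radius MS is perpendicular to SV, with radius 13.1, so the center M sits 13.1 in from both sides at M = (54.3, 38.8). That places the tangent points at D = (67.4, 38.8) on PD and S = (54.3, 51.9) on SV. Then |WD| = |D − W| = 77.8.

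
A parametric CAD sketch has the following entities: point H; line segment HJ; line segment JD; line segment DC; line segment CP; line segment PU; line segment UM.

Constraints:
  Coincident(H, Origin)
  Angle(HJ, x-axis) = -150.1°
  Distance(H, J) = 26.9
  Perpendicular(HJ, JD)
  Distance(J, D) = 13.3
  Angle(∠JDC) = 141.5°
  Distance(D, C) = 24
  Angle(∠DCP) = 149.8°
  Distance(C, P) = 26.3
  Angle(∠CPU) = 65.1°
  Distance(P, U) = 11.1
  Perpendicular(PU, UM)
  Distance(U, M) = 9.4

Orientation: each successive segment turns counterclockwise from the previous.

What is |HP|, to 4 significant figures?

43.48

H is at the origin; HJ runs at -150.1° with length 26.9, so J = (-23.32, -13.41). HJ is perpendicular to JD, so JD runs at -60.10°; with |JD| = 13.3, D = (-16.69, -24.94). ∠JDC = 141.5° gives DC at -21.60° from the x-axis; with |DC| = 24.0, C = (5.625, -33.77). ∠DCP = 149.8° gives CP at 8.600° from the x-axis; with |CP| = 26.3, P = (31.63, -29.84). Then |HP| = |P − H| = 43.48.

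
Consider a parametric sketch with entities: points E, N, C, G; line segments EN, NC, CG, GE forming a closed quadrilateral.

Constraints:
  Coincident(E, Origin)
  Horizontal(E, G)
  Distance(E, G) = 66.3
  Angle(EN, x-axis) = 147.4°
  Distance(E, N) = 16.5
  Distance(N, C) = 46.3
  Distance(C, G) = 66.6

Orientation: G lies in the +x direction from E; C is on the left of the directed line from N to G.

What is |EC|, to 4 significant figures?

46.91

Checks: E = (0.00, 0.00) ✓; |NC| = 46.30 ✓; |CG| = 66.60 ✓.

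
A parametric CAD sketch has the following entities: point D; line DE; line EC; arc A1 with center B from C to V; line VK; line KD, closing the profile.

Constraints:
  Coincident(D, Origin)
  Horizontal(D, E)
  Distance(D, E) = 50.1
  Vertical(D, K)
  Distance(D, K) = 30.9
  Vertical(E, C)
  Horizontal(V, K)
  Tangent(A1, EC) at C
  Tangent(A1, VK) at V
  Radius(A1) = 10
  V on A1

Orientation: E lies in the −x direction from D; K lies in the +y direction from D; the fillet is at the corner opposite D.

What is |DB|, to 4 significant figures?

45.22

D is at the origin; D and E share the same y with |DE| = 50.1 and E on the −x side, so E = (-50.10, 0.000). DK is vertical with |DK| = 30.9 and K on the +y side, so K = (0.000, 30.90). The virtual corner opposite D is at (-50.10, 30.90). A1 meets EC tangentially, so BC is at right angles to EC and tangency of A1 to VK means the radius BV is perpendicular to VK, with radius 10.0, so the center B sits 10.0 in from both sides at B = (-40.10, 20.90). Then |DB| = |B − D| = 45.22.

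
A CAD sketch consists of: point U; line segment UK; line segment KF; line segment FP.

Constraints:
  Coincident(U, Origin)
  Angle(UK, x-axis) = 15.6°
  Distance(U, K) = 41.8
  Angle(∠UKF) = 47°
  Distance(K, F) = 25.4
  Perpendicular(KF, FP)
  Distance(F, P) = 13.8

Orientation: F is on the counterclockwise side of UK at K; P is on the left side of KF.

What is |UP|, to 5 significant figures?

17.056

∠UKF = 47.0°, so KF runs at 15.6° + (180° − 47.0°) = 148.60° from the x-axis; with |KF| = 25.4, F = K + 25.4·(cos 148.60°, sin 148.60°) = (18.580, 24.474). KF ⟂ FP; with |FP| = 13.8 on the left of KF, P = F + 13.8·(-0.52101, -0.85355) = (11.390, 12.695). Then |UP| = |P − U| = 17.056.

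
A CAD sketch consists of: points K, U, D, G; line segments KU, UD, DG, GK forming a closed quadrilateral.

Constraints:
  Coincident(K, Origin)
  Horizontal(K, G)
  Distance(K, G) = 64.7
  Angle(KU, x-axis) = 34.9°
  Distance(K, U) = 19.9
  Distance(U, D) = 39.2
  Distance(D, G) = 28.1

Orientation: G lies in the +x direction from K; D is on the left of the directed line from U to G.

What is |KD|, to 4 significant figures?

58.72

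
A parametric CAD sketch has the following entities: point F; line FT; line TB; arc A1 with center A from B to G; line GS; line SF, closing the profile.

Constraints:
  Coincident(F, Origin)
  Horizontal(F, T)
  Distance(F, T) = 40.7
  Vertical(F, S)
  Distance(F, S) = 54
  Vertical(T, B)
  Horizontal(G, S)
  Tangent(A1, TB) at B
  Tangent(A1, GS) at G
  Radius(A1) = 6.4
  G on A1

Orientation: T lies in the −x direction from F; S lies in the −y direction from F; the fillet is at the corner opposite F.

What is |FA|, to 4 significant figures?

58.67

F is at the origin; FT is horizontal with |FT| = 40.7 and T on the −x side, so T = (-40.70, 0.000). FS is vertical with |FS| = 54.0 and S on the −y side, so S = (0.000, -54.00). The virtual corner opposite F is at (-40.70, -54.00). Tangency of A1 to TB means the radius AB is perpendicular to TB and A1 meets GS tangentially, so AG is at right angles to GS, with radius 6.4, so the center A sits 6.4 in from both sides at A = (-34.30, -47.60). Then |FA| = |A − F| = 58.67.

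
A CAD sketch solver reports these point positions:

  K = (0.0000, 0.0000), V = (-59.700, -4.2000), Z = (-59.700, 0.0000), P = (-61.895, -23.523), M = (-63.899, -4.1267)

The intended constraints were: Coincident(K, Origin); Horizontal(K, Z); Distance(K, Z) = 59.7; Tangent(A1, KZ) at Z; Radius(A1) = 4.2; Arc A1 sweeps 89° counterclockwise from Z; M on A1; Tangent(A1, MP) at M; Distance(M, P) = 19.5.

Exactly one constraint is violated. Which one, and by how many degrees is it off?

Tangent(A1, MP) at M — off by 6.90°.

K = (0.00, 0.00) ✓; K.y = 0.00, Z.y = 0.00 ✓; |KZ| = 59.70 ✓; ∠(VZ, ZK) = 90.00° ✓; |VZ| = 4.200 ✓; bearing(V→M) − bearing(V→Z) = 89.00° ✓; |VM| = 4.200 ✓; ∠(VM, MP) = 83.10° ✗; |MP| = 19.50 ✓.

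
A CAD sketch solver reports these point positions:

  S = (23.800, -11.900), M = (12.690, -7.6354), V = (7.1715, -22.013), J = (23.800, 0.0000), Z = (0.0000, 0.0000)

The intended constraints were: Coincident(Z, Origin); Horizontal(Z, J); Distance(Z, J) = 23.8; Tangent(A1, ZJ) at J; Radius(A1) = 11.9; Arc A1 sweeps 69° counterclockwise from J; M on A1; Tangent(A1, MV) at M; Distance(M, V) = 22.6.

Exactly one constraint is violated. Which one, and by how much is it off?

Distance(M, V) = 22.6 — off by 7.20.

Z = (0.00, 0.00) ✓; Z.y = 0.00, J.y = 0.00 ✓; |ZJ| = 23.80 ✓; ∠(SJ, JZ) = 90.00° ✓; |SJ| = 11.90 ✓; bearing(S→M) − bearing(S→J) = 69.00° ✓; |SM| = 11.90 ✓; ∠(SM, MV) = 90.00° ✓; |MV| = 15.40 ✗.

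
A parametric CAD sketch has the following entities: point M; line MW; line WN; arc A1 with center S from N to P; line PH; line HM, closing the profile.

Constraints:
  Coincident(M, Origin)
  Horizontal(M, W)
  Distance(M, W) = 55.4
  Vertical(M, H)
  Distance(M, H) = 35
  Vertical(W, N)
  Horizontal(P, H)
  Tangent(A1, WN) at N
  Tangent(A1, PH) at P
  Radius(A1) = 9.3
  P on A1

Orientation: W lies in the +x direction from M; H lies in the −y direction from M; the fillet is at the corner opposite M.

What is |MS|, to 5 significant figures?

52.780

MH is vertical with |MH| = 35.0 and H on the −y side, so H = (0.0000, -35.000). The virtual corner opposite M is at (55.400, -35.000). Since A1 is tangent to WN there, SN ⟂ WN and tangency of A1 to PH means the radius SP is perpendicular to PH, with radius 9.3, so the center S sits 9.3 in from both sides at S = (46.100, -25.700). Then |MS| = |S − M| = 52.780.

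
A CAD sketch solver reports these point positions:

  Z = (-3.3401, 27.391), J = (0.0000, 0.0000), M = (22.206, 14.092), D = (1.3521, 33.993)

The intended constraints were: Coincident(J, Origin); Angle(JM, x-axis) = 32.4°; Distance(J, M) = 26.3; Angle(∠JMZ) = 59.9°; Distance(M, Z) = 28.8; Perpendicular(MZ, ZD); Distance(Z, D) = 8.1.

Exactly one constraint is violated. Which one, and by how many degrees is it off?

Perpendicular(MZ, ZD) — off by 7.90°.

J = (0.00, 0.00) ✓; JM at 32.40° ✓; |JM| = 26.30 ✓; ∠JMZ = 59.90° ✓; |MZ| = 28.80 ✓; ∠(MZ, ZD) = 97.90° ✗; |ZD| = 8.100 ✓.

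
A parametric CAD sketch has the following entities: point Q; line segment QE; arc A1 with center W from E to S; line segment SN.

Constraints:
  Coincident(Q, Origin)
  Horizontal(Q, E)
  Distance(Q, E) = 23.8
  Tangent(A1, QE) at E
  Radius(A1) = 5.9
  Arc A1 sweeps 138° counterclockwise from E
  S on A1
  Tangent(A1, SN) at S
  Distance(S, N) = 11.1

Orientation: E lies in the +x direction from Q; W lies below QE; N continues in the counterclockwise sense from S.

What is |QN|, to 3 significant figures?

33.2

Q is at the origin; Q and E share the same y with |QE| = 23.8 and E on the +x side, so E = (23.8, 0.00). A1 meets QE tangentially, so WE is at right angles to QE, so W = E + (0, -5.9) = (23.8, -5.90). On A1, E sits at bearing 90° from W; a 138° counterclockwise sweep puts S at bearing 228°, so S = W + 5.9·(cos 228°, sin 228°) = (19.9, -10.3). A1 meets SN tangentially, so WS is at right angles to SN, so SN runs along (−sin 228°, cos 228°); with |SN| = 11.1, N = (28.1, -17.7). Then |QN| = |N − Q| = 33.2.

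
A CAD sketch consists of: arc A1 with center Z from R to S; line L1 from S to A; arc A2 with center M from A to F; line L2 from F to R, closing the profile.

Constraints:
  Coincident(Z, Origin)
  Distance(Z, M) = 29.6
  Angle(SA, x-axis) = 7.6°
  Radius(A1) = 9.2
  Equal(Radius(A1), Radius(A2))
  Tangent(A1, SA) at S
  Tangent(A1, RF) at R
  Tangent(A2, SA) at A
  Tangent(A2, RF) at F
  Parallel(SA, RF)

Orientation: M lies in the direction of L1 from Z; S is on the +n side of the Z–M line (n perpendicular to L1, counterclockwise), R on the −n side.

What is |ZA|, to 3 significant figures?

31.0

The slot axis is L1's direction at 7.6°, so u = (cos 7.6°, sin 7.6°) = (0.991, 0.132) and n = (−sin 7.6°, cos 7.6°) = (-0.132, 0.991). Z is at the origin and M lies 29.6 along u from Z, so M = 29.6·u = (29.3, 3.91). Tangency of A1 to both parallel lines with radius 9.2 puts S and R at Z ± 9.2·n: S = (-1.22, 9.12), R = (1.22, -9.12). Equal radii place A and F the same way about M: A = M + 9.2·n = (28.1, 13.0), F = M − 9.2·n = (30.6, -5.20). Then |ZA| = |A − Z| = 31.0.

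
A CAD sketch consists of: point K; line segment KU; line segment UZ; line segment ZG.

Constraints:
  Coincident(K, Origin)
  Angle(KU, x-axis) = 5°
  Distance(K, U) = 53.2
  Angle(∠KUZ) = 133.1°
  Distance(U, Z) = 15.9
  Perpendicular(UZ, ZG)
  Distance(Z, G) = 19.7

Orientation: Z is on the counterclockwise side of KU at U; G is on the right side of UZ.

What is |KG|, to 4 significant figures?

78.47

∠KUZ = 133.1°, so UZ runs at 5.0° + (180° − 133.1°) = 51.90° from the x-axis; with |UZ| = 15.9, Z = U + 15.9·(cos 51.90°, sin 51.90°) = (62.81, 17.15). UZ ⟂ ZG; with |ZG| = 19.7 on the right of UZ, G = Z + 19.7·(0.7869, -0.6170) = (78.31, 4.993). Then |KG| = |G − K| = 78.47.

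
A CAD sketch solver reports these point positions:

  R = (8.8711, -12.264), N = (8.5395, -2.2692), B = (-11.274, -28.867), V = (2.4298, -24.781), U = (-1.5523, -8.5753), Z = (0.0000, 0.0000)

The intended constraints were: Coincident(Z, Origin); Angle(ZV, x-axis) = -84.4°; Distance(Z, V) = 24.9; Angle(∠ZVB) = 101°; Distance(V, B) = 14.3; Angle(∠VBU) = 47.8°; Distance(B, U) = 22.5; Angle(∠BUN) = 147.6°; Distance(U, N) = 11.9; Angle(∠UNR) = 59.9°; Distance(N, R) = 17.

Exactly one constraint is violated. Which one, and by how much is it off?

Distance(N, R) = 17 — off by 7.00.

Z = (0.00, 0.00) ✓; ZV at -84.40° ✓; |ZV| = 24.90 ✓; ∠ZVB = 101.0° ✓; |VB| = 14.30 ✓; ∠VBU = 47.80° ✓; |BU| = 22.50 ✓; ∠BUN = 147.6° ✓; |UN| = 11.90 ✓; ∠UNR = 59.90° ✓; |NR| = 10.00 ✗.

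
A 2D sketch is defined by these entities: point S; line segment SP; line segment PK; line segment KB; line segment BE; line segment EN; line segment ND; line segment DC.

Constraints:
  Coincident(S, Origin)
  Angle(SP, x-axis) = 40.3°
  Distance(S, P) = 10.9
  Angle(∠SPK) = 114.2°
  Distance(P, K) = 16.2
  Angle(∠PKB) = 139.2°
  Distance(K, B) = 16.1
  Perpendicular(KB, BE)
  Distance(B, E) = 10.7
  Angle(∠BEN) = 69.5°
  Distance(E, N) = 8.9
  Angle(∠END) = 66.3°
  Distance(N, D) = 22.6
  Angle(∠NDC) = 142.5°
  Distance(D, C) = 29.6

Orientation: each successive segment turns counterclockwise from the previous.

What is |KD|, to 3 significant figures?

25.0

S is at the origin; SP runs at 40.3° with length 10.9, so P = (8.31, 7.05). ∠SPK = 114.2° gives PK at 106° from the x-axis; with |PK| = 16.2, K = (3.82, 22.6). ∠PKB = 139.2° gives KB at 147° from the x-axis; with |KB| = 16.1, B = (-9.67, 31.4). KB ⟂ BE, so BE runs at -123°; with |BE| = 10.7, E = (-15.5, 22.4). ∠BEN = 69.5° gives EN at -12.6° from the x-axis; with |EN| = 8.9, N = (-6.82, 20.5). ∠END = 66.3° gives ND at 101° from the x-axis; with |ND| = 22.6, D = (-11.2, 42.7). Then |KD| = |D − K| = 25.0.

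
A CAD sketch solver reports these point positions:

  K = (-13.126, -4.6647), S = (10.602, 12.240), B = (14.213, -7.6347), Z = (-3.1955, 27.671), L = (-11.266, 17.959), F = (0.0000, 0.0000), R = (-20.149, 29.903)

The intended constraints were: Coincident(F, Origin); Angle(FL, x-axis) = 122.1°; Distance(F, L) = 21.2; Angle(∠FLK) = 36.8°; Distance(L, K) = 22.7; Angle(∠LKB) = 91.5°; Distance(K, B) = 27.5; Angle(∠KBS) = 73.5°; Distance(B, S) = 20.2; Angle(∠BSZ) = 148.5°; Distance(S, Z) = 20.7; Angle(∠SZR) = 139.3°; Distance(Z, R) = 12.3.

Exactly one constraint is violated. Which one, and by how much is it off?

Distance(Z, R) = 12.3 — off by 4.80.

F = (0.00, 0.00) ✓; FL at 122.1° ✓; |FL| = 21.20 ✓; ∠FLK = 36.80° ✓; |LK| = 22.70 ✓; ∠LKB = 91.50° ✓; |KB| = 27.50 ✓; ∠KBS = 73.50° ✓; |BS| = 20.20 ✓; ∠BSZ = 148.5° ✓; |SZ| = 20.70 ✓; ∠SZR = 139.3° ✓; |ZR| = 17.10 ✗.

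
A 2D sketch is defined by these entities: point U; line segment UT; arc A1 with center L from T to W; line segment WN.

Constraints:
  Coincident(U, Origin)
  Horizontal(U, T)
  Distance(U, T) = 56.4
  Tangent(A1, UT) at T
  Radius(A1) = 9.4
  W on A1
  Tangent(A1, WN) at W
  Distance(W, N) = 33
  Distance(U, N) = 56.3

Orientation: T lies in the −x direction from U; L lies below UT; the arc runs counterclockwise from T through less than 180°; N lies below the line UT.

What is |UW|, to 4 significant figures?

65.11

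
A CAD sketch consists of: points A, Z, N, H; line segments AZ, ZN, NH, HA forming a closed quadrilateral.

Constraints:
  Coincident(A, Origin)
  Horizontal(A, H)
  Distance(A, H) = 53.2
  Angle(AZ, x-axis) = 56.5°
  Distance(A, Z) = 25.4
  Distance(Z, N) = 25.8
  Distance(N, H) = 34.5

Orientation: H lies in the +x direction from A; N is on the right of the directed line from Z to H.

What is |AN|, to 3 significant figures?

19.4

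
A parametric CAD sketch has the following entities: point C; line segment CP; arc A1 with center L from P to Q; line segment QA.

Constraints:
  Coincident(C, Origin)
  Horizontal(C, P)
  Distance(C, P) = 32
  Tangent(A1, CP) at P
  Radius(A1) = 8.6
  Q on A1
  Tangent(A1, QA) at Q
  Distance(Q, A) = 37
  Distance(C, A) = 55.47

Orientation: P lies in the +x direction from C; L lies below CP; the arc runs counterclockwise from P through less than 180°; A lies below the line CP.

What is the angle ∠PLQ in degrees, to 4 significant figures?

100.3°

Checks: ∠(LP, PC) = 90.00° ✓; |LP| = 8.600 ✓; |LQ| = 8.600 ✓; ∠(LQ, QA) = 90.00° ✓; |QA| = 37.00 ✓; |CA| = 55.47 ✓.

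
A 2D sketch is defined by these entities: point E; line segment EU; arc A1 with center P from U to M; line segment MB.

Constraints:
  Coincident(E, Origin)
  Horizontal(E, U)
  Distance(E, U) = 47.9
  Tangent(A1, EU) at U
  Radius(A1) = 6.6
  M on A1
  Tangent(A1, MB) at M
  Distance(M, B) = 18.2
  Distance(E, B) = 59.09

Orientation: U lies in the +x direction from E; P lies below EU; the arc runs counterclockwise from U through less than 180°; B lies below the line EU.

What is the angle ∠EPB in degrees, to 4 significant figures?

114.6°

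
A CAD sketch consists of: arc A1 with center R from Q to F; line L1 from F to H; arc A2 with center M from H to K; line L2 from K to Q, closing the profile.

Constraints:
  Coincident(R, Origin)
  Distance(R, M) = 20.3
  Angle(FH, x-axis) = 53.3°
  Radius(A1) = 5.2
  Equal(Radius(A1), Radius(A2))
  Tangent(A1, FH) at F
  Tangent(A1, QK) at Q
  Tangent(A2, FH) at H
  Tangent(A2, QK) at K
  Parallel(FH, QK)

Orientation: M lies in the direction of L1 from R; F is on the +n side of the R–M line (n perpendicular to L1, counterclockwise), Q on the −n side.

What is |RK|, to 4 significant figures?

20.96

The slot axis is L1's direction at 53.3°, so u = (cos 53.3°, sin 53.3°) = (0.5976, 0.8018) and n = (−sin 53.3°, cos 53.3°) = (-0.8018, 0.5976). R is at the origin and M lies 20.3 along u from R, so M = 20.3·u = (12.13, 16.28). Tangency of A1 to both parallel lines with radius 5.2 puts F and Q at R ± 5.2·n: F = (-4.169, 3.108), Q = (4.169, -3.108). Equal radii place H and K the same way about M: H = M + 5.2·n = (7.963, 19.38), K = M − 5.2·n = (16.30, 13.17). Then |RK| = |K − R| = 20.96.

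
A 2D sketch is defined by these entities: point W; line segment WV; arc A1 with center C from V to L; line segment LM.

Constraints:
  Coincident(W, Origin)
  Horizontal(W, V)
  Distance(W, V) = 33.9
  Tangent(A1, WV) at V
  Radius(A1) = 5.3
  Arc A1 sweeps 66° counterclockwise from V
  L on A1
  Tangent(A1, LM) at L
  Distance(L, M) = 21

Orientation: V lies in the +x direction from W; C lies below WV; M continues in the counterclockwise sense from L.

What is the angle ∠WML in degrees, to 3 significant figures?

66.6°

On A1, V sits at bearing 90° from C; a 66° counterclockwise sweep puts L at bearing 156°, so L = C + 5.3·(cos 156°, sin 156°) = (29.1, -3.14). The tangent condition forces CL to be normal to LM, so LM runs along (−sin 156°, cos 156°); with |LM| = 21.0, M = (20.5, -22.3). Then cos ∠WML = MW·ML / (|MW||ML|), giving 66.6°.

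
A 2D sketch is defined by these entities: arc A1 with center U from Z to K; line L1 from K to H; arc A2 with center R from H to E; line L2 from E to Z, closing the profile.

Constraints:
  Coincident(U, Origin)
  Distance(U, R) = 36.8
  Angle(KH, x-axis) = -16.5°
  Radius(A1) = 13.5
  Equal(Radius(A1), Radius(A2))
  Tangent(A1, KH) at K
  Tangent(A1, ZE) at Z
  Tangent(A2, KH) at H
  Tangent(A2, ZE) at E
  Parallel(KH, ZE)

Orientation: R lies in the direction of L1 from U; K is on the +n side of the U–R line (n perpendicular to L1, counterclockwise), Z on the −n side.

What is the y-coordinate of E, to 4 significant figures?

-23.40

Tangency of A1 to both parallel lines with radius 13.5 puts K and Z at U ± 13.5·n: K = (3.834, 12.94), Z = (-3.834, -12.94). Equal radii place H and E the same way about R: H = R + 13.5·n = (39.12, 2.492), E = R − 13.5·n = (31.45, -23.40). So E.y = -23.40.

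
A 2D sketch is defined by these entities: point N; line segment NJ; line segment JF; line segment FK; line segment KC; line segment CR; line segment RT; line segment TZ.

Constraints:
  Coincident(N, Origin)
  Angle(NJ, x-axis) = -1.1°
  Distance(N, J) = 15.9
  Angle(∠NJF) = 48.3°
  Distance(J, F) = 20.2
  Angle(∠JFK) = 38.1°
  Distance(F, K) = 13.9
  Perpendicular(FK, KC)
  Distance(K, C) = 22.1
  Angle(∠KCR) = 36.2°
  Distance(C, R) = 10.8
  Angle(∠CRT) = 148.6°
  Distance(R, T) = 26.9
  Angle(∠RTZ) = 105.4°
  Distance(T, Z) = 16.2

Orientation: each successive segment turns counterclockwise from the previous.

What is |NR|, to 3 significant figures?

18.3

The perpendicularity gives KC at right angles to FK, so KC runs at 2.50°; with |KC| = 22.1, C = (25.4, 2.11). ∠KCR = 36.2° gives CR at 146° from the x-axis; with |CR| = 10.8, R = (16.5, 8.10). Then |NR| = |R − N| = 18.3.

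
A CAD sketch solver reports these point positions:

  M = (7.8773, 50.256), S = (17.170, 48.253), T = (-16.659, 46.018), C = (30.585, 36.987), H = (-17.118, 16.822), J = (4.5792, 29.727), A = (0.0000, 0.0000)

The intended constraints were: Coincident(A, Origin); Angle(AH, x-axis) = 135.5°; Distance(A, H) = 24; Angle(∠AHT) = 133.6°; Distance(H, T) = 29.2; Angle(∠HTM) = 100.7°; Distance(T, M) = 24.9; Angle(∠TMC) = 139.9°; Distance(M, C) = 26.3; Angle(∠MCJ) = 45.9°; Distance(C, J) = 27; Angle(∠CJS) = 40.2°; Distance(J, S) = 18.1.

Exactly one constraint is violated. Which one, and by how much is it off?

Distance(J, S) = 18.1 — off by 4.30.

A = (0.00, 0.00) ✓; AH at 135.5° ✓; |AH| = 24.00 ✓; ∠AHT = 133.6° ✓; |HT| = 29.20 ✓; ∠HTM = 100.7° ✓; |TM| = 24.90 ✓; ∠TMC = 139.9° ✓; |MC| = 26.30 ✓; ∠MCJ = 45.90° ✓; |CJ| = 27.00 ✓; ∠CJS = 40.20° ✓; |JS| = 22.40 ✗.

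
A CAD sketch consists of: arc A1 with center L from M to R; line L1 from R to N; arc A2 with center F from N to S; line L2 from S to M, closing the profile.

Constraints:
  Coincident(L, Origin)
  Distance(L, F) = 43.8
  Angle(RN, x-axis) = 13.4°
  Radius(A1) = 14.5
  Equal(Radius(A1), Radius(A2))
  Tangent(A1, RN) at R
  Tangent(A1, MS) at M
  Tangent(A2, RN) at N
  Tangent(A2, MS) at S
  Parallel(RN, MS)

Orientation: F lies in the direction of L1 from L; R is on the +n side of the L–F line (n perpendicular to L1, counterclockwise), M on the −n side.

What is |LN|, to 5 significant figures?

46.138

Tangency of A1 to both parallel lines with radius 14.5 puts R and M at L ± 14.5·n: R = (-3.3603, 14.105), M = (3.3603, -14.105). Equal radii place N and S the same way about F: N = F + 14.5·n = (39.247, 24.256), S = F − 14.5·n = (45.968, -3.9547). Then |LN| = |N − L| = 46.138.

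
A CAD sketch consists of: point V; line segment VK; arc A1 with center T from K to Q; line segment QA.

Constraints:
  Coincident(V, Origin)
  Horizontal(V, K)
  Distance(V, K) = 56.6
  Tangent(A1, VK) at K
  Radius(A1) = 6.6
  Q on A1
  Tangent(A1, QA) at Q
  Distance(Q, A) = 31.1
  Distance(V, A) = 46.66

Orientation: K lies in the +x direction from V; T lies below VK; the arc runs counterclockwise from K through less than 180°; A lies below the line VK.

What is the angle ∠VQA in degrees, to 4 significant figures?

64.03°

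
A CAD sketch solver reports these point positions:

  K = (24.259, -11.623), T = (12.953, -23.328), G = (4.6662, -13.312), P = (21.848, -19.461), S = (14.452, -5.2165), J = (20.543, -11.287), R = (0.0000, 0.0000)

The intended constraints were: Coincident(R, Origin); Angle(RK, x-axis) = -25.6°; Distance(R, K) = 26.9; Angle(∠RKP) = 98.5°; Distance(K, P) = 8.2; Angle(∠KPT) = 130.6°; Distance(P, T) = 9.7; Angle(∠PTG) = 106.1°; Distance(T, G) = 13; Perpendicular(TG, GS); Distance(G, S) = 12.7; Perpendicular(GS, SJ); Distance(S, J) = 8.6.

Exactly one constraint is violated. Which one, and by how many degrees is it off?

Perpendicular(GS, SJ) — off by 5.50°.

R = (0.00, 0.00) ✓; RK at -25.60° ✓; |RK| = 26.90 ✓; ∠RKP = 98.50° ✓; |KP| = 8.200 ✓; ∠KPT = 130.6° ✓; |PT| = 9.699 ✓; ∠PTG = 106.1° ✓; |TG| = 13.00 ✓; ∠(TG, GS) = 90.00° ✓; |GS| = 12.70 ✓; ∠(GS, SJ) = 84.50° ✗; |SJ| = 8.599 ✓.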